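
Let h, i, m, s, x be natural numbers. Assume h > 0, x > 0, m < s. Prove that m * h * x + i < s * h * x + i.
m < s and h > 0, hence m * h < s * h. x > 0, so m * h * x < s * h * x. Then m * h * x + i < s * h * x + i.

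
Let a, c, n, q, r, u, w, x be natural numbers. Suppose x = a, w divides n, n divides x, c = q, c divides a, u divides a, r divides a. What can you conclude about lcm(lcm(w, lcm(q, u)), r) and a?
lcm(lcm(w, lcm(q, u)), r) divides a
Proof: w divides n and n divides x, hence w divides x. Since x = a, w divides a. From c = q and c divides a, q divides a. Since u divides a, lcm(q, u) divides a. Because w divides a, lcm(w, lcm(q, u)) divides a. r divides a, so lcm(lcm(w, lcm(q, u)), r) divides a.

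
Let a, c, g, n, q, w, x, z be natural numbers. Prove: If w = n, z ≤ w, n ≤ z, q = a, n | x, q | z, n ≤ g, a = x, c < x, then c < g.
From w = n and z ≤ w, z ≤ n. Because n ≤ z, z = n. q = a and a = x, so q = x. q | z, so x | z. Since z = n, x | n. n | x, so x = n. c < x, so c < n. n ≤ g, so c < g.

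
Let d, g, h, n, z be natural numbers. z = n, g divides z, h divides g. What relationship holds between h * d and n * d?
h * d divides n * d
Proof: Because z = n and g divides z, g divides n. Since h divides g, h divides n. Then h * d divides n * d.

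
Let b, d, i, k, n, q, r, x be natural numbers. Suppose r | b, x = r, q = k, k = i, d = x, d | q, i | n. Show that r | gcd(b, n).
Since q = k and k = i, q = i. d = x and d | q, thus x | q. Because q = i, x | i. From x = r, r | i. Since i | n, r | n. Since r | b, r | gcd(b, n).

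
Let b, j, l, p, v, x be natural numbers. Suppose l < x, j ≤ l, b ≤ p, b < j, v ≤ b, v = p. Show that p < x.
Since v = p and v ≤ b, p ≤ b. b ≤ p, so b = p. Because b < j and j ≤ l, b < l. l < x, so b < x. Since b = p, p < x.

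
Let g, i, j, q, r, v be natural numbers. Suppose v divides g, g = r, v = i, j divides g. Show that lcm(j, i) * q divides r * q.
v = i and v divides g, so i divides g. j divides g, so lcm(j, i) divides g. g = r, so lcm(j, i) divides r. Then lcm(j, i) * q divides r * q.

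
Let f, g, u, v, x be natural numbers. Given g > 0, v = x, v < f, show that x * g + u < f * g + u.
v = x and v < f, so x < f. g > 0, so x * g < f * g. Then x * g + u < f * g + u.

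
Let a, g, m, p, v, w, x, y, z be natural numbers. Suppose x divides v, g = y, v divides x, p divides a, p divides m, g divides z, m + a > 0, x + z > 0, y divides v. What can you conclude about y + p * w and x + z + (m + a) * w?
y + p * w ≤ x + z + (m + a) * w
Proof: v divides x and x divides v, hence v = x. y divides v, so y divides x. Since g = y and g divides z, y divides z. y divides x, so y divides x + z. Since x + z > 0, y ≤ x + z. Because p divides m and p divides a, p divides m + a. Since m + a > 0, p ≤ m + a. By multiplying by a non-negative, p * w ≤ (m + a) * w. Since y ≤ x + z, y + p * w ≤ x + z + (m + a) * w.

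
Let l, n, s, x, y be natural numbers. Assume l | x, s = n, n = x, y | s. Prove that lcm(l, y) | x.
s = n and n = x, hence s = x. Since y | s, y | x. l | x, so lcm(l, y) | x.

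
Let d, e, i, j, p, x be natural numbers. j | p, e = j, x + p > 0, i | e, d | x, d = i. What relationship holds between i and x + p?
i ≤ x + p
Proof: d = i and d | x, hence i | x. Since e = j and i | e, i | j. j | p, so i | p. Since i | x, i | x + p. x + p > 0, so i ≤ x + p.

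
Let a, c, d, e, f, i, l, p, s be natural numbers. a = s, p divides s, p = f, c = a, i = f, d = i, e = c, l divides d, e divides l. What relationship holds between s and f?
s = f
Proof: Since c = a and a = s, c = s. Because e = c and e divides l, c divides l. Since d = i and l divides d, l divides i. c divides l, so c divides i. i = f, so c divides f. Since c = s, s divides f. From p = f and p divides s, f divides s. Since s divides f, s = f.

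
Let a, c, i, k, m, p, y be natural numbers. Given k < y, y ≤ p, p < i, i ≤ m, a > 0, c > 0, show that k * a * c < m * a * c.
From y ≤ p and p < i, y < i. Because k < y, k < i. Since i ≤ m, k < m. Since a > 0, k * a < m * a. From c > 0, k * a * c < m * a * c.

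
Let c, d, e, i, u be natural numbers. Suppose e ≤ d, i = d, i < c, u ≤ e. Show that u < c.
Since u ≤ e and e ≤ d, u ≤ d. Because i = d and i < c, d < c. u ≤ d, so u < c.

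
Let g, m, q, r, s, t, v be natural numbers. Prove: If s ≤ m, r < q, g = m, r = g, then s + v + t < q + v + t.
r = g and g = m, therefore r = m. Since r < q, m < q. Since s ≤ m, s < q. Then s + v < q + v. Then s + v + t < q + v + t.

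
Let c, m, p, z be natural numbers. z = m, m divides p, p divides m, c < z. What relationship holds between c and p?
c < p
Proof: m divides p and p divides m, hence m = p. z = m, so z = p. Since c < z, c < p.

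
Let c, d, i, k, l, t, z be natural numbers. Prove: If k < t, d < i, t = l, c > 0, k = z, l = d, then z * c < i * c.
Since t = l and l = d, t = d. k = z and k < t, so z < t. Since t = d, z < d. Since d < i, z < i. Since c > 0, z * c < i * c.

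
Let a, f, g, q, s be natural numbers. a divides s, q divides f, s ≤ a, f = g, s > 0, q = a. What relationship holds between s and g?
s divides g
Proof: From a divides s and s > 0, a ≤ s. Because s ≤ a, a = s. Since q = a, q = s. f = g and q divides f, so q divides g. Since q = s, s divides g.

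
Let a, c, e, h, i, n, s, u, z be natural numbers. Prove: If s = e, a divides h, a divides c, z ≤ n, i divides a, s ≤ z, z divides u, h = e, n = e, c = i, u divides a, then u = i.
From h = e and a divides h, a divides e. Because n = e and z ≤ n, z ≤ e. s = e and s ≤ z, so e ≤ z. z ≤ e, so z = e. z divides u, so e divides u. From a divides e, a divides u. u divides a, so u = a. Because c = i and a divides c, a divides i. i divides a, so a = i. Since u = a, u = i.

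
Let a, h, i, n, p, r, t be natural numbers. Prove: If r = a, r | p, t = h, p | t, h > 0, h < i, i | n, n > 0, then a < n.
t = h and p | t, therefore p | h. Since r | p, r | h. h > 0, so r ≤ h. Since r = a, a ≤ h. i | n and n > 0, therefore i ≤ n. h < i, so h < n. a ≤ h, so a < n.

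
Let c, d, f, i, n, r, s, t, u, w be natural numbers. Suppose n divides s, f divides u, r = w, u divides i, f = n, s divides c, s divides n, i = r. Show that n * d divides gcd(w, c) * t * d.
Because f = n and f divides u, n divides u. Since i = r and u divides i, u divides r. n divides u, so n divides r. From r = w, n divides w. Since s divides n and n divides s, s = n. Since s divides c, n divides c. Since n divides w, n divides gcd(w, c). Then n divides gcd(w, c) * t. Then n * d divides gcd(w, c) * t * d.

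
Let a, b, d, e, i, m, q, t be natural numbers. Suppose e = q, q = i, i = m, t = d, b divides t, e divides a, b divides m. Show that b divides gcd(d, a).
t = d and b divides t, hence b divides d. Since q = i and i = m, q = m. e = q and e divides a, therefore q divides a. q = m, so m divides a. b divides m, so b divides a. b divides d, so b divides gcd(d, a).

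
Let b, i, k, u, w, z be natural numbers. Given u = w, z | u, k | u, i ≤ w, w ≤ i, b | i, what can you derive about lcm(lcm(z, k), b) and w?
lcm(lcm(z, k), b) | w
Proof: From z | u and k | u, lcm(z, k) | u. u = w, so lcm(z, k) | w. i ≤ w and w ≤ i, therefore i = w. Since b | i, b | w. Since lcm(z, k) | w, lcm(lcm(z, k), b) | w.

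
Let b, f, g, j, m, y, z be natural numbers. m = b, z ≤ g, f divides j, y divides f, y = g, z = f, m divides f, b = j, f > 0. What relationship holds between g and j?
g = j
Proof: y divides f and f > 0, thus y ≤ f. y = g, so g ≤ f. z = f and z ≤ g, hence f ≤ g. g ≤ f, so g = f. Because m = b and b = j, m = j. m divides f, so j divides f. Since f divides j, f = j. Since g = f, g = j.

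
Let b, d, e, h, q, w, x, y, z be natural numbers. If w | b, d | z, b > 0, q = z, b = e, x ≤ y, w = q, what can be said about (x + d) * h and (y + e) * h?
(x + d) * h ≤ (y + e) * h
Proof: w = q and q = z, thus w = z. Since w | b, z | b. Since d | z, d | b. Since b > 0, d ≤ b. Since b = e, d ≤ e. x ≤ y, so x + d ≤ y + e. Then (x + d) * h ≤ (y + e) * h.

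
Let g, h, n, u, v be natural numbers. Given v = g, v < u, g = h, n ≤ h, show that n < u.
From v = g and v < u, g < u. From g = h, h < u. n ≤ h, so n < u.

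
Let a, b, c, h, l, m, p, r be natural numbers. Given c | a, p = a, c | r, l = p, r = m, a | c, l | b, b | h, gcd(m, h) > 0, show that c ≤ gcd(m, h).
From r = m and c | r, c | m. Because a | c and c | a, a = c. Since p = a, p = c. l = p, so l = c. l | b and b | h, hence l | h. Because l = c, c | h. Since c | m, c | gcd(m, h). Since gcd(m, h) > 0, c ≤ gcd(m, h).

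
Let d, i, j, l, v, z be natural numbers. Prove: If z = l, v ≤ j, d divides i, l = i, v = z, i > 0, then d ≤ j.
d divides i and i > 0, so d ≤ i. v = z and z = l, so v = l. Since v ≤ j, l ≤ j. l = i, so i ≤ j. d ≤ i, so d ≤ j.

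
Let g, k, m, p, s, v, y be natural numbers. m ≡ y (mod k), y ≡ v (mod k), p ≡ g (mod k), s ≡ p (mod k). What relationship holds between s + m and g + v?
s + m ≡ g + v (mod k)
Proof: From s ≡ p (mod k) and p ≡ g (mod k), s ≡ g (mod k). Because m ≡ y (mod k) and y ≡ v (mod k), m ≡ v (mod k). Since s ≡ g (mod k), by adding congruences, s + m ≡ g + v (mod k).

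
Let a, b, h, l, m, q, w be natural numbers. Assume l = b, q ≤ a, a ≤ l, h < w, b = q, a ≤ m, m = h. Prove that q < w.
From l = b and b = q, l = q. Since a ≤ l, a ≤ q. Since q ≤ a, a = q. m = h and a ≤ m, hence a ≤ h. h < w, so a < w. a = q, so q < w.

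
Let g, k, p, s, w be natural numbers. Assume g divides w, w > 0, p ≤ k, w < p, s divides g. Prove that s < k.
s divides g and g divides w, hence s divides w. Since w > 0, s ≤ w. Since w < p, s < p. Since p ≤ k, s < k.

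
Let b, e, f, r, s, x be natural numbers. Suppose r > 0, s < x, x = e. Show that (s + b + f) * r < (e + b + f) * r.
Since x = e and s < x, s < e. Then s + b < e + b. Then s + b + f < e + b + f. Since r > 0, (s + b + f) * r < (e + b + f) * r.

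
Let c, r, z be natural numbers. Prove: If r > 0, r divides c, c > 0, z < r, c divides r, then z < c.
From r divides c and c > 0, r ≤ c. c divides r and r > 0, hence c ≤ r. Since r ≤ c, r = c. z < r, so z < c.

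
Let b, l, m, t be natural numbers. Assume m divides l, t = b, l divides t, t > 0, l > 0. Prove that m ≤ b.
m divides l and l > 0, therefore m ≤ l. l divides t and t > 0, hence l ≤ t. Since t = b, l ≤ b. Since m ≤ l, m ≤ b.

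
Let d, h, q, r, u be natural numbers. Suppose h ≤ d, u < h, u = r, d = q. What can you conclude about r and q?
r < q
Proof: Since u < h and h ≤ d, u < d. Since u = r, r < d. d = q, so r < q.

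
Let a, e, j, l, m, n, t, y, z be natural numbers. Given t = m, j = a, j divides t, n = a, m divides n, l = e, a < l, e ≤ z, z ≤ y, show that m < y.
j = a and j divides t, so a divides t. Since t = m, a divides m. Because n = a and m divides n, m divides a. Since a divides m, a = m. Because l = e and a < l, a < e. e ≤ z, so a < z. z ≤ y, so a < y. Since a = m, m < y.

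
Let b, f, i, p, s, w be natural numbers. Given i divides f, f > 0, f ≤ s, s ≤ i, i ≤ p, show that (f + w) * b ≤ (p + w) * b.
i divides f and f > 0, hence i ≤ f. From f ≤ s and s ≤ i, f ≤ i. i ≤ f, so i = f. i ≤ p, so f ≤ p. Then f + w ≤ p + w. By multiplying by a non-negative, (f + w) * b ≤ (p + w) * b.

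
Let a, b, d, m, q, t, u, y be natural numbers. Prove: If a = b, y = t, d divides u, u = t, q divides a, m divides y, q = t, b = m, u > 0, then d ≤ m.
a = b and q divides a, so q divides b. Because q = t, t divides b. b = m, so t divides m. y = t and m divides y, so m divides t. t divides m, so t = m. u = t, so u = m. d divides u and u > 0, therefore d ≤ u. u = m, so d ≤ m.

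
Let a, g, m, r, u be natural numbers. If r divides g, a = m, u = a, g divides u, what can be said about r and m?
r divides m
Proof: u = a and a = m, thus u = m. r divides g and g divides u, so r divides u. u = m, so r divides m.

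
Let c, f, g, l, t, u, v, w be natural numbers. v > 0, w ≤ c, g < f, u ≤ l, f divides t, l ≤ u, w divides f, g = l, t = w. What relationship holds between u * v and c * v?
u * v < c * v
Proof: t = w and f divides t, so f divides w. Since w divides f, f = w. l ≤ u and u ≤ l, therefore l = u. Since g = l, g = u. From g < f, u < f. f = w, so u < w. w ≤ c, so u < c. Since v > 0, by multiplying by a positive, u * v < c * v.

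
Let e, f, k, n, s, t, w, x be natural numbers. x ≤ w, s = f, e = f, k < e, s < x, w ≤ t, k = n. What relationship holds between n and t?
n < t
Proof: Because e = f and k < e, k < f. Since s = f and s < x, f < x. Since k < f, k < x. Since k = n, n < x. Because x ≤ w and w ≤ t, x ≤ t. n < x, so n < t.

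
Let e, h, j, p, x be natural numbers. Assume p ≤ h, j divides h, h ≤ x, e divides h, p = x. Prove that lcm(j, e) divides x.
Because p = x and p ≤ h, x ≤ h. Since h ≤ x, h = x. j divides h and e divides h, therefore lcm(j, e) divides h. Because h = x, lcm(j, e) divides x.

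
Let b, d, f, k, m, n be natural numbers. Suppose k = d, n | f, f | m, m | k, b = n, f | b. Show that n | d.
Since b = n and f | b, f | n. Since n | f, f = n. k = d and m | k, therefore m | d. Because f | m, f | d. f = n, so n | d.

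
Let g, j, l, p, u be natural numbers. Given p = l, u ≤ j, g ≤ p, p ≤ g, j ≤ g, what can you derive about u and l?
u ≤ l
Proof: g ≤ p and p ≤ g, therefore g = p. p = l, so g = l. u ≤ j and j ≤ g, therefore u ≤ g. Since g = l, u ≤ l.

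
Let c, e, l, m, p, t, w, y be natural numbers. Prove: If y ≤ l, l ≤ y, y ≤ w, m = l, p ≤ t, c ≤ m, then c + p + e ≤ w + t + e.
m = l and c ≤ m, hence c ≤ l. Since y ≤ l and l ≤ y, y = l. y ≤ w, so l ≤ w. Because c ≤ l, c ≤ w. p ≤ t, so c + p ≤ w + t. Then c + p + e ≤ w + t + e.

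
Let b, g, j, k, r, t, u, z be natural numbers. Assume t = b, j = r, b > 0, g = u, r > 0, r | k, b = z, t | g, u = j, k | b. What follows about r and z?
r = z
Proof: Because r | k and k | b, r | b. From b > 0, r ≤ b. g = u and u = j, hence g = j. Since t | g, t | j. j = r, so t | r. Since t = b, b | r. r > 0, so b ≤ r. Since r ≤ b, r = b. Since b = z, r = z.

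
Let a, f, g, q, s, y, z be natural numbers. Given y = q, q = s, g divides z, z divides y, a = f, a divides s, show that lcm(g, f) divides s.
y = q and q = s, thus y = s. g divides z and z divides y, hence g divides y. Since y = s, g divides s. Since a = f and a divides s, f divides s. Since g divides s, lcm(g, f) divides s.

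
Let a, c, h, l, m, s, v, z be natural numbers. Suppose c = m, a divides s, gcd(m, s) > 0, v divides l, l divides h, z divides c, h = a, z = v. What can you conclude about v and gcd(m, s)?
v ≤ gcd(m, s)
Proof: c = m and z divides c, therefore z divides m. Since z = v, v divides m. Since h = a and l divides h, l divides a. From a divides s, l divides s. v divides l, so v divides s. v divides m, so v divides gcd(m, s). Because gcd(m, s) > 0, v ≤ gcd(m, s).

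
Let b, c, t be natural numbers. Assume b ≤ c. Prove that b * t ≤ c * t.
b ≤ c. By multiplying by a non-negative, b * t ≤ c * t.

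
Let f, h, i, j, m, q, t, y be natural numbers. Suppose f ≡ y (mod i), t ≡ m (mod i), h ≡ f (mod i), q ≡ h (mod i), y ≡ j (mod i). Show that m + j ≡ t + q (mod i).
q ≡ h (mod i) and h ≡ f (mod i), thus q ≡ f (mod i). From f ≡ y (mod i), q ≡ y (mod i). y ≡ j (mod i), so q ≡ j (mod i). t ≡ m (mod i), so t + q ≡ m + j (mod i). Then m + j ≡ t + q (mod i).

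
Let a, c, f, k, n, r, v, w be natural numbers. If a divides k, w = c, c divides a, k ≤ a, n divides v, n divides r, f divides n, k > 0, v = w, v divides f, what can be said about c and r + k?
c divides r + k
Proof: Because v = w and w = c, v = c. v divides f and f divides n, therefore v divides n. Since n divides v, n = v. Since n divides r, v divides r. Since v = c, c divides r. a divides k and k > 0, thus a ≤ k. k ≤ a, so a = k. Since c divides a, c divides k. c divides r, so c divides r + k.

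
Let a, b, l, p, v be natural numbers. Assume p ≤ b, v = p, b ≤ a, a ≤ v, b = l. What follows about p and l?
p = l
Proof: Because b ≤ a and a ≤ v, b ≤ v. Since v = p, b ≤ p. Since p ≤ b, p = b. Since b = l, p = l.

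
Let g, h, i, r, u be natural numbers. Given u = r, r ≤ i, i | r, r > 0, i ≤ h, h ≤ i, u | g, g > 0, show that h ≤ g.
i | r and r > 0, thus i ≤ r. Because r ≤ i, r = i. Since u = r, u = i. From i ≤ h and h ≤ i, i = h. Because u = i, u = h. From u | g and g > 0, u ≤ g. Since u = h, h ≤ g.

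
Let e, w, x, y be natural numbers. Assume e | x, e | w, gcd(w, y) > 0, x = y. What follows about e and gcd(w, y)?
e ≤ gcd(w, y)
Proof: Because x = y and e | x, e | y. Since e | w, e | gcd(w, y). gcd(w, y) > 0, so e ≤ gcd(w, y).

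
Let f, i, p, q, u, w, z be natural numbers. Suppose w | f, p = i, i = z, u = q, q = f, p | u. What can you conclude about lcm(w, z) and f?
lcm(w, z) | f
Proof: p = i and i = z, therefore p = z. u = q and q = f, hence u = f. Since p | u, p | f. p = z, so z | f. Since w | f, lcm(w, z) | f.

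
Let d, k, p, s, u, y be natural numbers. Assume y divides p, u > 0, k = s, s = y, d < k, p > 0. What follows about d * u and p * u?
d * u < p * u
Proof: k = s and s = y, hence k = y. Since d < k, d < y. Since y divides p and p > 0, y ≤ p. From d < y, d < p. From u > 0, by multiplying by a positive, d * u < p * u.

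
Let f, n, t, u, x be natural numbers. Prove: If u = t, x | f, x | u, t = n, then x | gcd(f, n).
u = t and x | u, hence x | t. Because t = n, x | n. Since x | f, x | gcd(f, n).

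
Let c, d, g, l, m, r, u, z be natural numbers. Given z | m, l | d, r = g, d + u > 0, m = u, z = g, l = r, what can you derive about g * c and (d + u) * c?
g * c ≤ (d + u) * c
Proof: Since l = r and r = g, l = g. Since l | d, g | d. From z = g and z | m, g | m. Since m = u, g | u. Since g | d, g | d + u. From d + u > 0, g ≤ d + u. Then g * c ≤ (d + u) * c.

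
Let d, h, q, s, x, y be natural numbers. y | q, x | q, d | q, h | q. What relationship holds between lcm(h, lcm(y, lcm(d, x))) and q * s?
lcm(h, lcm(y, lcm(d, x))) | q * s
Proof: d | q and x | q, so lcm(d, x) | q. y | q, so lcm(y, lcm(d, x)) | q. Since h | q, lcm(h, lcm(y, lcm(d, x))) | q. Then lcm(h, lcm(y, lcm(d, x))) | q * s.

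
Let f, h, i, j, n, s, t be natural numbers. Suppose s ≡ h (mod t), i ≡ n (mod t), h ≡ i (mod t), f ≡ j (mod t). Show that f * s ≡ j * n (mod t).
Since s ≡ h (mod t) and h ≡ i (mod t), s ≡ i (mod t). i ≡ n (mod t), so s ≡ n (mod t). Since f ≡ j (mod t), f * s ≡ j * n (mod t).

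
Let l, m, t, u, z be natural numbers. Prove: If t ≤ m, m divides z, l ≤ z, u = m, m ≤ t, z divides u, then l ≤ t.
u = m and z divides u, so z divides m. m divides z, so z = m. Since m ≤ t and t ≤ m, m = t. z = m, so z = t. Since l ≤ z, l ≤ t.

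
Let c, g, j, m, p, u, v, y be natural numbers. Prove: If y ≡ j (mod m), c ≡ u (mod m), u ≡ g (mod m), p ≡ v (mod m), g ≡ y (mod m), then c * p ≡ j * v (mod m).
c ≡ u (mod m) and u ≡ g (mod m), hence c ≡ g (mod m). g ≡ y (mod m), so c ≡ y (mod m). Because y ≡ j (mod m), c ≡ j (mod m). From p ≡ v (mod m), by multiplying congruences, c * p ≡ j * v (mod m).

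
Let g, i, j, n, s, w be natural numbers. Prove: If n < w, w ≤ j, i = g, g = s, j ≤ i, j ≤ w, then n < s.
From w ≤ j and j ≤ w, w = j. Since n < w, n < j. i = g and g = s, therefore i = s. Since j ≤ i, j ≤ s. n < j, so n < s.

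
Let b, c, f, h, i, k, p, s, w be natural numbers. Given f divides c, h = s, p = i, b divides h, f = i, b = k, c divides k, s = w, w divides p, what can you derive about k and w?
k = w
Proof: From h = s and b divides h, b divides s. Since b = k, k divides s. s = w, so k divides w. From p = i and w divides p, w divides i. Because f = i and f divides c, i divides c. w divides i, so w divides c. Because c divides k, w divides k. Since k divides w, k = w.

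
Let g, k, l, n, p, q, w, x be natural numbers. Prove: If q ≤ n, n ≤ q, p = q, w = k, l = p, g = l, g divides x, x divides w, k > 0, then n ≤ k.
q ≤ n and n ≤ q, hence q = n. g = l and g divides x, so l divides x. Because x divides w, l divides w. l = p, so p divides w. Since w = k, p divides k. k > 0, so p ≤ k. p = q, so q ≤ k. Since q = n, n ≤ k.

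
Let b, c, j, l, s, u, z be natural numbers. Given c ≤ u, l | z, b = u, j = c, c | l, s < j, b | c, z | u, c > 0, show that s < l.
b | c and c > 0, so b ≤ c. Since b = u, u ≤ c. Since c ≤ u, u = c. Since l | z and z | u, l | u. u = c, so l | c. c | l, so c = l. Since j = c, j = l. Since s < j, s < l.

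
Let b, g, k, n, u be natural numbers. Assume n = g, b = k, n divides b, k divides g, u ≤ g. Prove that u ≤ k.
b = k and n divides b, therefore n divides k. Since n = g, g divides k. Since k divides g, g = k. Since u ≤ g, u ≤ k.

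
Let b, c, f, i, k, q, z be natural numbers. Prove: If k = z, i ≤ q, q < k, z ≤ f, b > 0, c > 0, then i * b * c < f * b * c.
i ≤ q and q < k, thus i < k. Since k = z, i < z. z ≤ f, so i < f. Since b > 0, i * b < f * b. c > 0, so i * b * c < f * b * c.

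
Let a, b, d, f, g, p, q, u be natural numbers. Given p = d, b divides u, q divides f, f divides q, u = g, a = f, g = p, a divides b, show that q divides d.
Since f divides q and q divides f, f = q. Because g = p and p = d, g = d. a divides b and b divides u, thus a divides u. Since u = g, a divides g. Since a = f, f divides g. Since g = d, f divides d. From f = q, q divides d.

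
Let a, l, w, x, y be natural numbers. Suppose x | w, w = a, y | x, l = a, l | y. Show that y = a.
Since l = a and l | y, a | y. Because y | x and x | w, y | w. w = a, so y | a. Since a | y, a = y. Then y = a.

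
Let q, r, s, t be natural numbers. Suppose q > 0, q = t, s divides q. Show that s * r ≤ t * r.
Since s divides q and q > 0, s ≤ q. Since q = t, s ≤ t. By multiplying by a non-negative, s * r ≤ t * r.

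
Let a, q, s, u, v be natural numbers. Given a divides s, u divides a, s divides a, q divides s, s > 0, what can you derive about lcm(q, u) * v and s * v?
lcm(q, u) * v ≤ s * v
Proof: a divides s and s divides a, therefore a = s. Since u divides a, u divides s. Since q divides s, lcm(q, u) divides s. s > 0, so lcm(q, u) ≤ s. By multiplying by a non-negative, lcm(q, u) * v ≤ s * v.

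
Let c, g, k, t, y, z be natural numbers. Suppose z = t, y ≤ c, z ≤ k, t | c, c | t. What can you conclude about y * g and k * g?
y * g ≤ k * g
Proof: From t | c and c | t, t = c. Because z = t, z = c. z ≤ k, so c ≤ k. y ≤ c, so y ≤ k. Then y * g ≤ k * g.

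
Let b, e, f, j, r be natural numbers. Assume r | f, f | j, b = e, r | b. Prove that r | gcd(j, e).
r | f and f | j, so r | j. b = e and r | b, hence r | e. Since r | j, r | gcd(j, e).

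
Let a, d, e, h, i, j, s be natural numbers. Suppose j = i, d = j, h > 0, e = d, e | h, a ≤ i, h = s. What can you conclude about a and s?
a ≤ s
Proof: e = d and d = j, therefore e = j. e | h, so j | h. Since h > 0, j ≤ h. h = s, so j ≤ s. Since j = i, i ≤ s. Since a ≤ i, a ≤ s.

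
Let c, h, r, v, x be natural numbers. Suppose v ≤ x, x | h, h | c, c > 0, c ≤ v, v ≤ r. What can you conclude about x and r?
x ≤ r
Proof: Because x | h and h | c, x | c. Since c > 0, x ≤ c. c ≤ v, so x ≤ v. Because v ≤ x, v = x. Since v ≤ r, x ≤ r.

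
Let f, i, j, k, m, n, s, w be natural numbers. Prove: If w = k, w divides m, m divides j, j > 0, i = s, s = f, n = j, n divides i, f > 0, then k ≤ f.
From w divides m and m divides j, w divides j. From j > 0, w ≤ j. w = k, so k ≤ j. i = s and s = f, thus i = f. n = j and n divides i, therefore j divides i. Since i = f, j divides f. f > 0, so j ≤ f. Since k ≤ j, k ≤ f.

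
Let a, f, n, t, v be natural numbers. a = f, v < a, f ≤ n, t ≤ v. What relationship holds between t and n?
t < n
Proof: a = f and v < a, therefore v < f. f ≤ n, so v < n. Since t ≤ v, t < n.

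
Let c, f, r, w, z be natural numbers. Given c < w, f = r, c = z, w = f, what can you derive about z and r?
z < r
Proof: w = f and f = r, thus w = r. c < w, so c < r. c = z, so z < r.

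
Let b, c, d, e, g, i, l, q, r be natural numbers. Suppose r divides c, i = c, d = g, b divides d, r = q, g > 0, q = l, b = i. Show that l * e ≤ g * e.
From b = i and i = c, b = c. b divides d, so c divides d. Because r divides c, r divides d. d = g, so r divides g. Since r = q, q divides g. g > 0, so q ≤ g. Because q = l, l ≤ g. By multiplying by a non-negative, l * e ≤ g * e.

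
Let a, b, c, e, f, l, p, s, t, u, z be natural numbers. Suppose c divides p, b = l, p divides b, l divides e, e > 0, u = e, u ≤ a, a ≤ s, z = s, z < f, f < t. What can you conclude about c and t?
c < t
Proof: b = l and p divides b, hence p divides l. l divides e, so p divides e. c divides p, so c divides e. From e > 0, c ≤ e. u = e and u ≤ a, so e ≤ a. From c ≤ e, c ≤ a. z = s and z < f, therefore s < f. Since a ≤ s, a < f. f < t, so a < t. c ≤ a, so c < t.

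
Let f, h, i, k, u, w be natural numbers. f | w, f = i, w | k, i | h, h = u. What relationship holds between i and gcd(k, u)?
i | gcd(k, u)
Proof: f = i and f | w, therefore i | w. Since w | k, i | k. Since h = u and i | h, i | u. i | k, so i | gcd(k, u).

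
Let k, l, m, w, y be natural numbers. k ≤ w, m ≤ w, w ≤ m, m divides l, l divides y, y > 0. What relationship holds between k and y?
k ≤ y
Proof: m ≤ w and w ≤ m, so m = w. Because m divides l and l divides y, m divides y. y > 0, so m ≤ y. m = w, so w ≤ y. Since k ≤ w, k ≤ y.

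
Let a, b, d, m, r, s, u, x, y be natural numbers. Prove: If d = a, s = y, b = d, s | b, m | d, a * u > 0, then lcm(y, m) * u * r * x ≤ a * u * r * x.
b = d and s | b, hence s | d. Since s = y, y | d. m | d, so lcm(y, m) | d. Since d = a, lcm(y, m) | a. Then lcm(y, m) * u | a * u. a * u > 0, so lcm(y, m) * u ≤ a * u. Then lcm(y, m) * u * r ≤ a * u * r. Then lcm(y, m) * u * r * x ≤ a * u * r * x.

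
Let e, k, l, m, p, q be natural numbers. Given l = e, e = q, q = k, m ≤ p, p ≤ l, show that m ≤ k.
From l = e and e = q, l = q. Since q = k, l = k. m ≤ p and p ≤ l, thus m ≤ l. From l = k, m ≤ k.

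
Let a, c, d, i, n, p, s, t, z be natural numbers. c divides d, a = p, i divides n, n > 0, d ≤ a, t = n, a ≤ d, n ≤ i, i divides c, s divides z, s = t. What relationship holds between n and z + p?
n divides z + p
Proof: s = t and s divides z, therefore t divides z. t = n, so n divides z. Because i divides n and n > 0, i ≤ n. Since n ≤ i, i = n. Since d ≤ a and a ≤ d, d = a. a = p, so d = p. Since c divides d, c divides p. i divides c, so i divides p. Since i = n, n divides p. n divides z, so n divides z + p.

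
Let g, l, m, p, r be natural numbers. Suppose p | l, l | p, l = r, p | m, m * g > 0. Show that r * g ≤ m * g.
From p | l and l | p, p = l. l = r, so p = r. Since p | m, r | m. Then r * g | m * g. Since m * g > 0, r * g ≤ m * g.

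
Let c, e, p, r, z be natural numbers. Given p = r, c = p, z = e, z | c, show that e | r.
From c = p and p = r, c = r. From z = e and z | c, e | c. c = r, so e | r.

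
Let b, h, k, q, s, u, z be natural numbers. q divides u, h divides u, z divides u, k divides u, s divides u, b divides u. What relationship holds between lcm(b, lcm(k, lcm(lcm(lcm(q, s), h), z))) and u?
lcm(b, lcm(k, lcm(lcm(lcm(q, s), h), z))) divides u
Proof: Since q divides u and s divides u, lcm(q, s) divides u. h divides u, so lcm(lcm(q, s), h) divides u. Since z divides u, lcm(lcm(lcm(q, s), h), z) divides u. Since k divides u, lcm(k, lcm(lcm(lcm(q, s), h), z)) divides u. b divides u, so lcm(b, lcm(k, lcm(lcm(lcm(q, s), h), z))) divides u.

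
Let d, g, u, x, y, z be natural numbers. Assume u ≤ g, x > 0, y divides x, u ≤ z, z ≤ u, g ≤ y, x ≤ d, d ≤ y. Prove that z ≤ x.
u ≤ z and z ≤ u, so u = z. y divides x and x > 0, thus y ≤ x. Since x ≤ d and d ≤ y, x ≤ y. Since y ≤ x, y = x. u ≤ g and g ≤ y, thus u ≤ y. Since y = x, u ≤ x. Since u = z, z ≤ x.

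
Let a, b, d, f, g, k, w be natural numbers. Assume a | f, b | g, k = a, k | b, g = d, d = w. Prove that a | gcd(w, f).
Since g = d and d = w, g = w. k | b and b | g, thus k | g. Because k = a, a | g. Since g = w, a | w. a | f, so a | gcd(w, f).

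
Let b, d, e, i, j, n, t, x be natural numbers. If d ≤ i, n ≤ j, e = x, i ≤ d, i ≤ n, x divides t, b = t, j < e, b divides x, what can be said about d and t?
d < t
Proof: Since b = t and b divides x, t divides x. x divides t, so x = t. i ≤ d and d ≤ i, hence i = d. i ≤ n and n ≤ j, hence i ≤ j. Since i = d, d ≤ j. e = x and j < e, therefore j < x. d ≤ j, so d < x. Since x = t, d < t.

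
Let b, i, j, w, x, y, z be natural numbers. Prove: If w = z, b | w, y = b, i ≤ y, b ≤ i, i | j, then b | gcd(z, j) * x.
w = z and b | w, thus b | z. From y = b and i ≤ y, i ≤ b. Since b ≤ i, i = b. i | j, so b | j. b | z, so b | gcd(z, j). Then b | gcd(z, j) * x.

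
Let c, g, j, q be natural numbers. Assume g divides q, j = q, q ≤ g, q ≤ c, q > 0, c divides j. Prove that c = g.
j = q and c divides j, so c divides q. q > 0, so c ≤ q. q ≤ c, so c = q. g divides q and q > 0, so g ≤ q. q ≤ g, so q = g. Since c = q, c = g.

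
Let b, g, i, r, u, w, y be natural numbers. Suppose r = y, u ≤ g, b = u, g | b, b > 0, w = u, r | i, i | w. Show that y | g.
g | b and b > 0, so g ≤ b. b = u, so g ≤ u. Since u ≤ g, u = g. r | i and i | w, thus r | w. From w = u, r | u. u = g, so r | g. Since r = y, y | g.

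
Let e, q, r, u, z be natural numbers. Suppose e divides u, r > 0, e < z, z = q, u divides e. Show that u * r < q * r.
Because e divides u and u divides e, e = u. Since z = q and e < z, e < q. e = u, so u < q. Because r > 0, by multiplying by a positive, u * r < q * r.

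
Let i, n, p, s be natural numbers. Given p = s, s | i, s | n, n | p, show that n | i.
Since p = s and n | p, n | s. s | n, so s = n. Since s | i, n | i.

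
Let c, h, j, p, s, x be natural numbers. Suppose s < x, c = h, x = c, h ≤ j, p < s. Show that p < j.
x = c and c = h, therefore x = h. p < s and s < x, thus p < x. Since x = h, p < h. h ≤ j, so p < j.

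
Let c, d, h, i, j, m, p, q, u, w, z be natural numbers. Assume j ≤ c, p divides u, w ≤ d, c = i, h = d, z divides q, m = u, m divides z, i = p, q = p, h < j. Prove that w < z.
From c = i and i = p, c = p. Since m = u and m divides z, u divides z. Because p divides u, p divides z. Because q = p and z divides q, z divides p. From p divides z, p = z. c = p, so c = z. h < j and j ≤ c, so h < c. From h = d, d < c. Since w ≤ d, w < c. From c = z, w < z.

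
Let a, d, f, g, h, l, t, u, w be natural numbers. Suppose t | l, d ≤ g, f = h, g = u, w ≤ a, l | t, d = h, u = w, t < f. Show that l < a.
t | l and l | t, so t = l. f = h and t < f, so t < h. Since t = l, l < h. g = u and u = w, therefore g = w. Since d = h and d ≤ g, h ≤ g. Since g = w, h ≤ w. w ≤ a, so h ≤ a. Since l < h, l < a.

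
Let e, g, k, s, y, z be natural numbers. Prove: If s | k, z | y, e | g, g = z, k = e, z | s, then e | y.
k = e and s | k, so s | e. Since z | s, z | e. g = z and e | g, so e | z. z | e, so z = e. Since z | y, e | y.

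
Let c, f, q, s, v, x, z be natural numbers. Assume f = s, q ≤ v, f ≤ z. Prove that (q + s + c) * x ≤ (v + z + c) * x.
From f = s and f ≤ z, s ≤ z. Since q ≤ v, q + s ≤ v + z. Then q + s + c ≤ v + z + c. Then (q + s + c) * x ≤ (v + z + c) * x.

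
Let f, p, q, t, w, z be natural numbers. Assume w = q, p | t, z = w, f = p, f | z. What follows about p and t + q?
p | t + q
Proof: z = w and f | z, hence f | w. Since w = q, f | q. f = p, so p | q. p | t, so p | t + q.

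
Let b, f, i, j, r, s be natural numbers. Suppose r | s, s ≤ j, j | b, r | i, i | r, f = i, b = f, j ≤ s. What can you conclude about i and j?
i = j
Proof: s ≤ j and j ≤ s, so s = j. r | i and i | r, hence r = i. From r | s, i | s. s = j, so i | j. b = f and f = i, thus b = i. j | b, so j | i. Because i | j, i = j.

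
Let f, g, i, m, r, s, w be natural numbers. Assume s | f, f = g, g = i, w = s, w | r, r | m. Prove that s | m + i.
w = s and w | r, hence s | r. r | m, so s | m. Because f = g and g = i, f = i. s | f, so s | i. From s | m, s | m + i.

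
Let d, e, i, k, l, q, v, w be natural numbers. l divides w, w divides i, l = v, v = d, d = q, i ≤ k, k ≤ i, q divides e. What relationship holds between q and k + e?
q divides k + e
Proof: v = d and d = q, hence v = q. i ≤ k and k ≤ i, thus i = k. Since l = v and l divides w, v divides w. w divides i, so v divides i. Since i = k, v divides k. v = q, so q divides k. From q divides e, q divides k + e.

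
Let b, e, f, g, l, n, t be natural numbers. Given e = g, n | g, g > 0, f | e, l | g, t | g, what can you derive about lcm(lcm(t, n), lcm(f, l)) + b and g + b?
lcm(lcm(t, n), lcm(f, l)) + b ≤ g + b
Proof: t | g and n | g, so lcm(t, n) | g. Because e = g and f | e, f | g. Since l | g, lcm(f, l) | g. Since lcm(t, n) | g, lcm(lcm(t, n), lcm(f, l)) | g. Since g > 0, lcm(lcm(t, n), lcm(f, l)) ≤ g. Then lcm(lcm(t, n), lcm(f, l)) + b ≤ g + b.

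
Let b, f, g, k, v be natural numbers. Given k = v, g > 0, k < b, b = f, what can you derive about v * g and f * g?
v * g < f * g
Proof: k = v and k < b, therefore v < b. b = f, so v < f. Combined with g > 0, by multiplying by a positive, v * g < f * g.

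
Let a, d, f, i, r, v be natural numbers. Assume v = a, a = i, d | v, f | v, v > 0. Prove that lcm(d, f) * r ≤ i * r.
v = a and a = i, so v = i. d | v and f | v, thus lcm(d, f) | v. Since v > 0, lcm(d, f) ≤ v. Since v = i, lcm(d, f) ≤ i. Then lcm(d, f) * r ≤ i * r.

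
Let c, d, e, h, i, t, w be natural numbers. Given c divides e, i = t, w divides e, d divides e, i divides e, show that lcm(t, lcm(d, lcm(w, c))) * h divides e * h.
Since i = t and i divides e, t divides e. w divides e and c divides e, therefore lcm(w, c) divides e. d divides e, so lcm(d, lcm(w, c)) divides e. t divides e, so lcm(t, lcm(d, lcm(w, c))) divides e. Then lcm(t, lcm(d, lcm(w, c))) * h divides e * h.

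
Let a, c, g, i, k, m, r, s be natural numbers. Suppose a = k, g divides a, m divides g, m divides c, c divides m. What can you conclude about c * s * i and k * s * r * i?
c * s * i divides k * s * r * i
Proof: Because m divides c and c divides m, m = c. a = k and g divides a, so g divides k. Since m divides g, m divides k. Since m = c, c divides k. Then c * s divides k * s. Then c * s divides k * s * r. Then c * s * i divides k * s * r * i.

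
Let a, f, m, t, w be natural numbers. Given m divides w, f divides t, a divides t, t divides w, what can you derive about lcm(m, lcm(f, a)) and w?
lcm(m, lcm(f, a)) divides w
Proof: From f divides t and a divides t, lcm(f, a) divides t. Since t divides w, lcm(f, a) divides w. From m divides w, lcm(m, lcm(f, a)) divides w.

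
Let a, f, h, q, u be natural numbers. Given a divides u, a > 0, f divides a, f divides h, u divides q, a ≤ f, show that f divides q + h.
f divides a and a > 0, hence f ≤ a. Since a ≤ f, a = f. Since a divides u and u divides q, a divides q. Since a = f, f divides q. Since f divides h, f divides q + h.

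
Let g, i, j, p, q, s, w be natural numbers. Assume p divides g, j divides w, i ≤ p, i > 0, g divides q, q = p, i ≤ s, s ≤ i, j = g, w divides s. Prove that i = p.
From q = p and g divides q, g divides p. p divides g, so g = p. Since j = g, j = p. Since s ≤ i and i ≤ s, s = i. j divides w and w divides s, hence j divides s. Since s = i, j divides i. Since j = p, p divides i. Since i > 0, p ≤ i. i ≤ p, so i = p.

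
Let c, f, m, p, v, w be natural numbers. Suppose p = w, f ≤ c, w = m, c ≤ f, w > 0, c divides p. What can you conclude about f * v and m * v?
f * v ≤ m * v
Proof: From c ≤ f and f ≤ c, c = f. p = w and c divides p, therefore c divides w. From c = f, f divides w. w > 0, so f ≤ w. Because w = m, f ≤ m. By multiplying by a non-negative, f * v ≤ m * v.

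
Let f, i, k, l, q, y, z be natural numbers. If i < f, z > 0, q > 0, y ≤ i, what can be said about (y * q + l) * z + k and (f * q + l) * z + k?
(y * q + l) * z + k < (f * q + l) * z + k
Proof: From y ≤ i and i < f, y < f. Since q > 0, y * q < f * q. Then y * q + l < f * q + l. Since z > 0, (y * q + l) * z < (f * q + l) * z. Then (y * q + l) * z + k < (f * q + l) * z + k.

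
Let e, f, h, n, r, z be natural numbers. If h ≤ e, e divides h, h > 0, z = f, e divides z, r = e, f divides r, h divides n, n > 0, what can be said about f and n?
f ≤ n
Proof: e divides h and h > 0, so e ≤ h. h ≤ e, so h = e. From z = f and e divides z, e divides f. r = e and f divides r, hence f divides e. Since e divides f, e = f. h = e, so h = f. h divides n and n > 0, hence h ≤ n. h = f, so f ≤ n.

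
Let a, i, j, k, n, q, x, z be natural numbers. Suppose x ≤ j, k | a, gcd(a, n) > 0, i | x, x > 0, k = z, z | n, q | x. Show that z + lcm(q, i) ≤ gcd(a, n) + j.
k = z and k | a, so z | a. z | n, so z | gcd(a, n). gcd(a, n) > 0, so z ≤ gcd(a, n). q | x and i | x, so lcm(q, i) | x. Since x > 0, lcm(q, i) ≤ x. x ≤ j, so lcm(q, i) ≤ j. z ≤ gcd(a, n), so z + lcm(q, i) ≤ gcd(a, n) + j.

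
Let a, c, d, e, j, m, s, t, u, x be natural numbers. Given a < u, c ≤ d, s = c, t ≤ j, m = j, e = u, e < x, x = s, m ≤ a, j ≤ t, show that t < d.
Because j ≤ t and t ≤ j, j = t. x = s and s = c, so x = c. m = j and m ≤ a, hence j ≤ a. From a < u, j < u. From e = u and e < x, u < x. Since j < u, j < x. x = c, so j < c. Since c ≤ d, j < d. Since j = t, t < d.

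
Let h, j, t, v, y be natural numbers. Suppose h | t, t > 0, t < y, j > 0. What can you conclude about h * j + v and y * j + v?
h * j + v < y * j + v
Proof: h | t and t > 0, thus h ≤ t. Since t < y, h < y. j > 0, so h * j < y * j. Then h * j + v < y * j + v.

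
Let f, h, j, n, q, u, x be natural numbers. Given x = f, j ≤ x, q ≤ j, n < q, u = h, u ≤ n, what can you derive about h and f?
h < f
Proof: u ≤ n and n < q, hence u < q. q ≤ j, so u < j. Since j ≤ x, u < x. u = h, so h < x. Since x = f, h < f.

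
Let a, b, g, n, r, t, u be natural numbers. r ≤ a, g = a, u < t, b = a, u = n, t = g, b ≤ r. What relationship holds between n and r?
n < r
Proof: t = g and g = a, hence t = a. b = a and b ≤ r, hence a ≤ r. Since r ≤ a, a = r. Since t = a, t = r. u = n and u < t, thus n < t. t = r, so n < r.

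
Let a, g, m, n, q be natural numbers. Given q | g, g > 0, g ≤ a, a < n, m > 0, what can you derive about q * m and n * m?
q * m < n * m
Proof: q | g and g > 0, so q ≤ g. Since g ≤ a, q ≤ a. a < n, so q < n. m > 0, so q * m < n * m.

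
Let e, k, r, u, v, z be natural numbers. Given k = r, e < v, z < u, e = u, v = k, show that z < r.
v = k and e < v, hence e < k. e = u, so u < k. k = r, so u < r. z < u, so z < r.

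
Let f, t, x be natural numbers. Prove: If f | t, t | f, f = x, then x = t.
t | f and f | t, so t = f. f = x, so t = x. Then x = t.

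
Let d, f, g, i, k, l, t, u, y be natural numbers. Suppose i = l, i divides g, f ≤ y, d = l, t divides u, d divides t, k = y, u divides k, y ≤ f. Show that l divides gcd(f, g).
y ≤ f and f ≤ y, hence y = f. d = l and d divides t, so l divides t. Since t divides u, l divides u. u divides k, so l divides k. k = y, so l divides y. Since y = f, l divides f. i = l and i divides g, hence l divides g. l divides f, so l divides gcd(f, g).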